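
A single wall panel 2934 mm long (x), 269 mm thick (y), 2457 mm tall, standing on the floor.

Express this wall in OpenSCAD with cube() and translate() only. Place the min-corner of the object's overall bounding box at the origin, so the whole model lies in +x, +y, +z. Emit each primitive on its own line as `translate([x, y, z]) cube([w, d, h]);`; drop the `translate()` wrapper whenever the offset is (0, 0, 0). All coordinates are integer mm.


cube([2934, 269, 2457]);


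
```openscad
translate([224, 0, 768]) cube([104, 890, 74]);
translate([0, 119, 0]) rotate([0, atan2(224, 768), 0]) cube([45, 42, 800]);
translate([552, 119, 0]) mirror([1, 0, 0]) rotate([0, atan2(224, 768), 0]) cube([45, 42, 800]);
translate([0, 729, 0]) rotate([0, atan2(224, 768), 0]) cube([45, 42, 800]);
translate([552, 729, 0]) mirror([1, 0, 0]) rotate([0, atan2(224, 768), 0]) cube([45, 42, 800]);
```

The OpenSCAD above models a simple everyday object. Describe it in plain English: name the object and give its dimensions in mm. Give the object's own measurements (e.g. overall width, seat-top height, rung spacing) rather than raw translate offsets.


A sawhorse. A 104×890×74 mm beam (x, y, z) sits on two A-frame leg pairs. Each pair is two raked legs of 45×42 mm section (42 mm along y) splaying symmetrically in x. Each leg rises 768 mm vertically over 224 mm of horizontal reach and is 800 mm long along its own axis. Every leg's outer bottom edge rests on the floor and its outer top edge meets a bottom edge of the beam — the left legs (tilting toward +x) meet the beam's −x bottom edge, the right legs (their mirror images, tilting toward −x) meet its +x bottom edge — so the leg tops tuck under the beam, the beam's underside is 768 mm above the floor, and the feet are 552 mm apart outside-to-outside with the beam centred between them. The two leg pairs are set in 119 mm from either end of the beam.


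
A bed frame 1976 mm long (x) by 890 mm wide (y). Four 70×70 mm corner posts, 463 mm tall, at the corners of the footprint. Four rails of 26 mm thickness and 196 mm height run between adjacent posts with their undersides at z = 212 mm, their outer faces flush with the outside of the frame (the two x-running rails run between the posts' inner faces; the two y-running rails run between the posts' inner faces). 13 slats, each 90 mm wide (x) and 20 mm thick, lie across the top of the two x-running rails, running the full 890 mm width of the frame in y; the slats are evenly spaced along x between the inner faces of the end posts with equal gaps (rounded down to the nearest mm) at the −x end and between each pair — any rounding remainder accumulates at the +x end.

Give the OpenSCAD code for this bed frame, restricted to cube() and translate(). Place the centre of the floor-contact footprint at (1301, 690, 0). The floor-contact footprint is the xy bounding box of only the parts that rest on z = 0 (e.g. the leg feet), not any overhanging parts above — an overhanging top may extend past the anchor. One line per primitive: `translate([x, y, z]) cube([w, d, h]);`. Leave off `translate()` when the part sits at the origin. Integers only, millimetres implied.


// slat z = rail_z + rail_h = 212 + 196 = 408
// slat gap = ⌊(1836 − 13·90) / 14⌋ = 47
translate([313, 245, 0]) cube([70, 70, 463]);
translate([313, 1065, 0]) cube([70, 70, 463]);
translate([2219, 245, 0]) cube([70, 70, 463]);
translate([2219, 1065, 0]) cube([70, 70, 463]);
translate([383, 245, 212]) cube([1836, 26, 196]);
translate([383, 1109, 212]) cube([1836, 26, 196]);
translate([313, 315, 212]) cube([26, 750, 196]);
translate([2263, 315, 212]) cube([26, 750, 196]);
translate([430, 245, 408]) cube([90, 890, 20]);
translate([567, 245, 408]) cube([90, 890, 20]);
translate([704, 245, 408]) cube([90, 890, 20]);
translate([841, 245, 408]) cube([90, 890, 20]);
translate([978, 245, 408]) cube([90, 890, 20]);
translate([1115, 245, 408]) cube([90, 890, 20]);
translate([1252, 245, 408]) cube([90, 890, 20]);
translate([1389, 245, 408]) cube([90, 890, 20]);
translate([1526, 245, 408]) cube([90, 890, 20]);
translate([1663, 245, 408]) cube([90, 890, 20]);
translate([1800, 245, 408]) cube([90, 890, 20]);
translate([1937, 245, 408]) cube([90, 890, 20]);
translate([2074, 245, 408]) cube([90, 890, 20]);


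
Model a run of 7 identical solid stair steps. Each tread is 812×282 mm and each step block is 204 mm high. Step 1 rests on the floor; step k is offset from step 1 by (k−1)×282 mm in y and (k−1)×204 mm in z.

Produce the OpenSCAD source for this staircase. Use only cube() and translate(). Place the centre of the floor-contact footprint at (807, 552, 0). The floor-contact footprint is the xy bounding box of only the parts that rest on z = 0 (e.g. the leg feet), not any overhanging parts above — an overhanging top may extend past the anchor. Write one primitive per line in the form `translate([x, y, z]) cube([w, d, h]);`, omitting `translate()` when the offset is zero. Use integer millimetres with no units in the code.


translate([401, 411, 0]) cube([812, 282, 204]);
translate([401, 693, 204]) cube([812, 282, 204]);
translate([401, 975, 408]) cube([812, 282, 204]);
translate([401, 1257, 612]) cube([812, 282, 204]);
translate([401, 1539, 816]) cube([812, 282, 204]);
translate([401, 1821, 1020]) cube([812, 282, 204]);
translate([401, 2103, 1224]) cube([812, 282, 204]);


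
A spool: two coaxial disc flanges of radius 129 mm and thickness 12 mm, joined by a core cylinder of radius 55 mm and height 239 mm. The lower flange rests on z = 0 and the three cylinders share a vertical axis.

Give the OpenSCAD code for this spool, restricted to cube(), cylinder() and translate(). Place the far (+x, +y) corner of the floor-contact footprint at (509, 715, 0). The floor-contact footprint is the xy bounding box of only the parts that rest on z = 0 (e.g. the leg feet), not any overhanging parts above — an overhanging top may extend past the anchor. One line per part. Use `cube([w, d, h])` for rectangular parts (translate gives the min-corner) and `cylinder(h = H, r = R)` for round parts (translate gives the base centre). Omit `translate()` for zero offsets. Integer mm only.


translate([380, 586, 0]) cylinder(h = 12, r = 129);
translate([380, 586, 12]) cylinder(h = 239, r = 55);
translate([380, 586, 251]) cylinder(h = 12, r = 129);


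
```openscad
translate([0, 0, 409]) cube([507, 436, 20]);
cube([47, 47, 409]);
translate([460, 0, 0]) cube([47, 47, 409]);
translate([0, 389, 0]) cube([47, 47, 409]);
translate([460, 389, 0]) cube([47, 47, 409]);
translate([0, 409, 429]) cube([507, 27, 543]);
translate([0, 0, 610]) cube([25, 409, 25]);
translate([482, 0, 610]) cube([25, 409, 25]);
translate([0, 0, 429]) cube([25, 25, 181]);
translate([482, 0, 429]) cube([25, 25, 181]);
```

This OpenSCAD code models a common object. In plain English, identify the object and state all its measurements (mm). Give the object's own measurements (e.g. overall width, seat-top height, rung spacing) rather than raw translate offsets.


A chair. The seat is a 507×436×20 mm slab with its top at z = 429 mm, on four 47×47 mm corner legs (flush with the seat edges, standing on z = 0). A flat backrest 27 mm thick, 543 mm tall, spans the full seat width and rises from the seat top along its +y edge, rear face flush with the rear of the seat. Two armrests of 25×25 mm section run along each side from the seat's front edge to the front of the backrest, top faces 206 mm above the seat top and outer faces flush with the seat's x-edges; a 25×25 mm post under the front of each armrest stands on the seat at the front corner.


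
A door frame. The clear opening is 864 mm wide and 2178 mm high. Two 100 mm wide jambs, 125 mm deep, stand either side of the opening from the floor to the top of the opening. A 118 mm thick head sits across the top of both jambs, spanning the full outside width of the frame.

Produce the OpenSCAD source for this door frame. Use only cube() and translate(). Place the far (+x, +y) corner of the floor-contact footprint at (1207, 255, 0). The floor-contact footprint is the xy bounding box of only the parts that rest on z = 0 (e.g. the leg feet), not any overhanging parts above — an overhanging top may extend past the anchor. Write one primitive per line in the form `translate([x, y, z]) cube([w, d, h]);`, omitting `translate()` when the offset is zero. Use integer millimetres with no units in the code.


translate([143, 130, 0]) cube([100, 125, 2178]);
translate([1107, 130, 0]) cube([100, 125, 2178]);
translate([143, 130, 2178]) cube([1064, 125, 118]);


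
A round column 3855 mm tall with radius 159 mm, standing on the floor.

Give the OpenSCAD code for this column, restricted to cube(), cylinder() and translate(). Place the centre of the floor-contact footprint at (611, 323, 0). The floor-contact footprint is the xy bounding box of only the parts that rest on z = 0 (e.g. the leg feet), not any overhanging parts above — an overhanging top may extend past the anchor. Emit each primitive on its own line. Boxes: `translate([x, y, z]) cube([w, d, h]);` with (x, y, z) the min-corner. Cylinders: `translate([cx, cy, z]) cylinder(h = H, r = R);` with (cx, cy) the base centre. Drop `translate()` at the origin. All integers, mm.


translate([611, 323, 0]) cylinder(h = 3855, r = 159);


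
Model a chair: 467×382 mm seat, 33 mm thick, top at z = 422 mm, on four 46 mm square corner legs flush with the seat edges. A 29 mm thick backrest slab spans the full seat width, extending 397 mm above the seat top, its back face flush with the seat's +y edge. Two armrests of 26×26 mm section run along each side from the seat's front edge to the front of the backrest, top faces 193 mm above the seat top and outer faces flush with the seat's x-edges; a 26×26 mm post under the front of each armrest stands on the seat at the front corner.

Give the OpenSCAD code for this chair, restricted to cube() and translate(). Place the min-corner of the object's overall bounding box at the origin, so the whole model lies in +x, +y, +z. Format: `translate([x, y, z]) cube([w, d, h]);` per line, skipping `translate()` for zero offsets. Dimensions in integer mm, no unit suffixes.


// leg_h = 422 - 33 = 389
// arm post h = 193 - 26 = 167
translate([0, 0, 389]) cube([467, 382, 33]);
cube([46, 46, 389]);
translate([421, 0, 0]) cube([46, 46, 389]);
translate([0, 336, 0]) cube([46, 46, 389]);
translate([421, 336, 0]) cube([46, 46, 389]);
translate([0, 353, 422]) cube([467, 29, 397]);
translate([0, 0, 589]) cube([26, 353, 26]);
translate([441, 0, 589]) cube([26, 353, 26]);
translate([0, 0, 422]) cube([26, 26, 167]);
translate([441, 0, 422]) cube([26, 26, 167]);


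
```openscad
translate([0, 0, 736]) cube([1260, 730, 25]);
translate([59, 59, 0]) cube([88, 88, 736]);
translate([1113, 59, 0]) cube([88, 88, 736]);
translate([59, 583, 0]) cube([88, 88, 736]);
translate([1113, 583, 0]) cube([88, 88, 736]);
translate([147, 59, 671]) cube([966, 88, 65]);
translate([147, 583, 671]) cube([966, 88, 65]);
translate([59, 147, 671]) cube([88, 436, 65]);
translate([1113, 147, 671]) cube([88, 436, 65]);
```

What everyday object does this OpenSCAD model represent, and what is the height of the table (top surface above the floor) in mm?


A table. The table height is 761 mm.

A 1260×730×25 slab sits at z = 736 on four 88 mm square posts — a table. The top surface is at 736 + 25 = 761 mm.


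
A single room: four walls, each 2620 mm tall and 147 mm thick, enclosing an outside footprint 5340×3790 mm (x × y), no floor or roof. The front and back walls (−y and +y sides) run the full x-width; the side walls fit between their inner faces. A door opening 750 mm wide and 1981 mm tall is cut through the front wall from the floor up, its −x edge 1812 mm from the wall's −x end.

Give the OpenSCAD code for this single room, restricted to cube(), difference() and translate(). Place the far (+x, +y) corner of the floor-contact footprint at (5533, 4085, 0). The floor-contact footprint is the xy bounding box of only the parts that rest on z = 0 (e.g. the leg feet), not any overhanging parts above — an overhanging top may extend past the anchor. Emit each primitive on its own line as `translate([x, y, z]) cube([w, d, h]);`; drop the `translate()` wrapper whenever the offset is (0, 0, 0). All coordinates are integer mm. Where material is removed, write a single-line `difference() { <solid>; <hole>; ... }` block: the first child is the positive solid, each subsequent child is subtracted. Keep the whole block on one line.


difference() { translate([193, 295, 0]) cube([5340, 147, 2620]); translate([2005, 295, 0]) cube([750, 147, 1981]); }
translate([193, 3938, 0]) cube([5340, 147, 2620]);
translate([193, 442, 0]) cube([147, 3496, 2620]);
translate([5386, 442, 0]) cube([147, 3496, 2620]);


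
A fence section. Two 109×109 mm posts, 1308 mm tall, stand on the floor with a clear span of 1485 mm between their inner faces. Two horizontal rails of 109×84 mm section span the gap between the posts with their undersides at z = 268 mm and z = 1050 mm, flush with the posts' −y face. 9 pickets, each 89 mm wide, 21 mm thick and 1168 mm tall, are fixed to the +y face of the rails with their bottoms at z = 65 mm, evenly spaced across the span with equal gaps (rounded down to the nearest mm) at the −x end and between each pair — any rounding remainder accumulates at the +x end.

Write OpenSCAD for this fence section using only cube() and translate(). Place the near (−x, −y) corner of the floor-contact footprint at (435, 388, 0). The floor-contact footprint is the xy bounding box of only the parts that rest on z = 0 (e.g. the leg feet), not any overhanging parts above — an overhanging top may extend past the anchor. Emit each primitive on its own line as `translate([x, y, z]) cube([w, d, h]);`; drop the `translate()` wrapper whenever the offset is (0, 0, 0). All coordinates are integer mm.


translate([435, 388, 0]) cube([109, 109, 1308]);
translate([2029, 388, 0]) cube([109, 109, 1308]);
translate([544, 388, 268]) cube([1485, 109, 84]);
translate([544, 388, 1050]) cube([1485, 109, 84]);
translate([612, 497, 65]) cube([89, 21, 1168]);
translate([769, 497, 65]) cube([89, 21, 1168]);
translate([926, 497, 65]) cube([89, 21, 1168]);
translate([1083, 497, 65]) cube([89, 21, 1168]);
translate([1240, 497, 65]) cube([89, 21, 1168]);
translate([1397, 497, 65]) cube([89, 21, 1168]);
translate([1554, 497, 65]) cube([89, 21, 1168]);
translate([1711, 497, 65]) cube([89, 21, 1168]);
translate([1868, 497, 65]) cube([89, 21, 1168]);


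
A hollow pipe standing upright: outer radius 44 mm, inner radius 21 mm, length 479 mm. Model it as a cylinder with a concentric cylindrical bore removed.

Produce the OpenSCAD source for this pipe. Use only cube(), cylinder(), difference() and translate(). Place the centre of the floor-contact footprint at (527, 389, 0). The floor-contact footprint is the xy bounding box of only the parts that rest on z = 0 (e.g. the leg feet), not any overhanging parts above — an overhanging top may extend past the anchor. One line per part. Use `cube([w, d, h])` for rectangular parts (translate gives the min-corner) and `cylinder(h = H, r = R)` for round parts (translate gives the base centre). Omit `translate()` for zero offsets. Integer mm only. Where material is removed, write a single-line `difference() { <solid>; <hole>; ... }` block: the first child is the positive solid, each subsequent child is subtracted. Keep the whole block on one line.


difference() { translate([527, 389, 0]) cylinder(h = 479, r = 44); translate([527, 389, 0]) cylinder(h = 479, r = 21); }


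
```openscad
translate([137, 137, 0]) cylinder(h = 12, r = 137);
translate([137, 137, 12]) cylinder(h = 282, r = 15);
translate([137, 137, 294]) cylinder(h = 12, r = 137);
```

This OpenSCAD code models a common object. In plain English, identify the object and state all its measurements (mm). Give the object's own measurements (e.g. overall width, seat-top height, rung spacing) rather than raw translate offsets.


A spool: two coaxial disc flanges of radius 137 mm and thickness 12 mm, joined by a core cylinder of radius 15 mm and height 282 mm. The lower flange rests on z = 0 and the three cylinders share a vertical axis.


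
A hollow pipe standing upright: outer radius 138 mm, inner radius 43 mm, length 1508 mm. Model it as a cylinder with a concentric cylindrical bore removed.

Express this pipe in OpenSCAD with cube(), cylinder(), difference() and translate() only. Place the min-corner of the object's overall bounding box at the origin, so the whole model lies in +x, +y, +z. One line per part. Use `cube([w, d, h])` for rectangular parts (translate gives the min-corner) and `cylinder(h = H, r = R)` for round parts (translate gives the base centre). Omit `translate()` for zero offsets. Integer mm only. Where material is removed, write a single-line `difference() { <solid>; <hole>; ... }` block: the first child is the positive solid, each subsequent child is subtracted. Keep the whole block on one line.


difference() { translate([138, 138, 0]) cylinder(h = 1508, r = 138); translate([138, 138, 0]) cylinder(h = 1508, r = 43); }


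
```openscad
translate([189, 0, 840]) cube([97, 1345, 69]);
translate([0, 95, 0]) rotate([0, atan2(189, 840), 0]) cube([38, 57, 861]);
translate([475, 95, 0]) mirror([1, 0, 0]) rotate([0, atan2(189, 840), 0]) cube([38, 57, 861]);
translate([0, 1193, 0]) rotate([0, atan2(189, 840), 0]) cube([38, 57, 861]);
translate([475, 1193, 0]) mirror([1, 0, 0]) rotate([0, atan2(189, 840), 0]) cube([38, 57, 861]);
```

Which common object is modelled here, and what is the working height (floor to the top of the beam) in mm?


A sawhorse. The overall height is 909 mm.

A beam across two mirrored pairs of raked legs — a sawhorse. The beam's underside is at z = 840 (matching the legs' vertical rise in atan2(189, 840)) and the beam is 69 mm tall, so its top is at 840 + 69 = 909 mm. The raked legs top out at the beam's underside, so that is the highest point.


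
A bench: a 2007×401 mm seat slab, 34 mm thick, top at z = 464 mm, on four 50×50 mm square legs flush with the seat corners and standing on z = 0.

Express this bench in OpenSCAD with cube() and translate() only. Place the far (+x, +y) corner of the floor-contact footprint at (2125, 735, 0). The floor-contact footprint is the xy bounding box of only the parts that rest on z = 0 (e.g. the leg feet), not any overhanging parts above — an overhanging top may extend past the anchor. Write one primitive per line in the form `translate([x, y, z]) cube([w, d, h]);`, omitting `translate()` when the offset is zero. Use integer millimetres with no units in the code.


translate([118, 334, 430]) cube([2007, 401, 34]);
translate([118, 334, 0]) cube([50, 50, 430]);
translate([118, 685, 0]) cube([50, 50, 430]);
translate([2075, 334, 0]) cube([50, 50, 430]);
translate([2075, 685, 0]) cube([50, 50, 430]);


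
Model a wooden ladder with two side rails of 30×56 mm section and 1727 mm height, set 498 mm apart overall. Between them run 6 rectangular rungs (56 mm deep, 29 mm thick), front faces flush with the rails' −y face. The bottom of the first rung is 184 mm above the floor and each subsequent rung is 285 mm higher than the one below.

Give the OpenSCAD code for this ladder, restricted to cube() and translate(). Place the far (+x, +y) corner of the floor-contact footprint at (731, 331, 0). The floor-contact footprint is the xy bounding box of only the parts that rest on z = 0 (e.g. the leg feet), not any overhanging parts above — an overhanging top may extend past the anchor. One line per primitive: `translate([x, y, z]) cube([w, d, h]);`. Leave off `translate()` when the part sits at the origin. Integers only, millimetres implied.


// rung span = 498 - 2*30 = 438
// rung[k] z = 184 + k*285
translate([233, 275, 0]) cube([30, 56, 1727]);
translate([701, 275, 0]) cube([30, 56, 1727]);
translate([263, 275, 184]) cube([438, 56, 29]);
translate([263, 275, 469]) cube([438, 56, 29]);
translate([263, 275, 754]) cube([438, 56, 29]);
translate([263, 275, 1039]) cube([438, 56, 29]);
translate([263, 275, 1324]) cube([438, 56, 29]);
translate([263, 275, 1609]) cube([438, 56, 29]);


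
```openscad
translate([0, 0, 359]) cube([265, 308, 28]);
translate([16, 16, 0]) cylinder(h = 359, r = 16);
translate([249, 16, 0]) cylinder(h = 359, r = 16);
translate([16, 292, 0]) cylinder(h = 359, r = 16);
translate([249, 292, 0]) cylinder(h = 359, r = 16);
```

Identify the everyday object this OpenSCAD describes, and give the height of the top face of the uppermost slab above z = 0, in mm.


A stool. The seat height is 387 mm.

A 265×308×28 slab at z = 359 on four corner cylinders — a stool. The seat top is 359 + 28 = 387 mm.


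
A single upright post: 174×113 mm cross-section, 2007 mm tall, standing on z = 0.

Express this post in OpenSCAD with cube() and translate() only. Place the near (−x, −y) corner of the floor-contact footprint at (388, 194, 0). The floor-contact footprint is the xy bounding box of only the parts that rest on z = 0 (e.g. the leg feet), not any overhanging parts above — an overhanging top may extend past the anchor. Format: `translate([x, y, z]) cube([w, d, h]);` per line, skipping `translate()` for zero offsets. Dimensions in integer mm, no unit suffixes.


translate([388, 194, 0]) cube([174, 113, 2007]);


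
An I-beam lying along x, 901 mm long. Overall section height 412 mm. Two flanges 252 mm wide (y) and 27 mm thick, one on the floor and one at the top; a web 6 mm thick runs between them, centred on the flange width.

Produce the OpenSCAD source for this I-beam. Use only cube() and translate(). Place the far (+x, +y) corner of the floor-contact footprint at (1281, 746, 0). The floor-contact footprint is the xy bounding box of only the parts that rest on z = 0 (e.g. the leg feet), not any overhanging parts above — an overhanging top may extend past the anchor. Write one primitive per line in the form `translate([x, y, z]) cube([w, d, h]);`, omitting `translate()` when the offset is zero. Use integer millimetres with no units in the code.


translate([380, 494, 0]) cube([901, 252, 27]);
translate([380, 617, 27]) cube([901, 6, 358]);
translate([380, 494, 385]) cube([901, 252, 27]);


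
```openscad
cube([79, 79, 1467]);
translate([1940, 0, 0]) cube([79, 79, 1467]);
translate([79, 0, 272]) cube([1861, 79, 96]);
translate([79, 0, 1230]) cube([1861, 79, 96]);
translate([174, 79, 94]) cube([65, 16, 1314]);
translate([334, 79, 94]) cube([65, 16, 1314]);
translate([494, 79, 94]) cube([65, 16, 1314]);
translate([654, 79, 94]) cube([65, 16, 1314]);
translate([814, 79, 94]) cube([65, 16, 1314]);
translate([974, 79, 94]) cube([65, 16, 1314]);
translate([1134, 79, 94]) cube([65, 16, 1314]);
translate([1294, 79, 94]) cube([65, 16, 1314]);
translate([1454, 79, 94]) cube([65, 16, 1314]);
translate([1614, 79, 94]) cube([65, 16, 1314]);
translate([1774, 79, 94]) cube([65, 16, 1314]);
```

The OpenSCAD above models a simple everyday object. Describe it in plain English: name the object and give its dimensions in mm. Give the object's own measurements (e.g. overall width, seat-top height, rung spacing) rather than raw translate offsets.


A fence section. Two 79×79 mm posts, 1467 mm tall, stand on the floor with a clear span of 1861 mm between their inner faces. Two horizontal rails of 79×96 mm section span the gap between the posts with their undersides at z = 272 mm and z = 1230 mm, flush with the posts' −y face. 11 pickets, each 65 mm wide, 16 mm thick and 1314 mm tall, are fixed to the +y face of the rails with their bottoms at z = 94 mm, spaced across the span with a 95 mm gap after the −x post and between neighbouring pickets, with 101 mm left before the +x post.


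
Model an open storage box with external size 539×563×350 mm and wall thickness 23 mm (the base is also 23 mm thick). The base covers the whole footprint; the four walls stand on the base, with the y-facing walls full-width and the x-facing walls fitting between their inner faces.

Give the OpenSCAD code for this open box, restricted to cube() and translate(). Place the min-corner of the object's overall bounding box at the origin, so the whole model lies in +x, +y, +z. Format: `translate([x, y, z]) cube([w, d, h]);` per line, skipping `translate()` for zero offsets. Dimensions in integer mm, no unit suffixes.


cube([539, 563, 23]);
translate([0, 0, 23]) cube([539, 23, 327]);
translate([0, 540, 23]) cube([539, 23, 327]);
translate([0, 23, 23]) cube([23, 517, 327]);
translate([516, 23, 23]) cube([23, 517, 327]);


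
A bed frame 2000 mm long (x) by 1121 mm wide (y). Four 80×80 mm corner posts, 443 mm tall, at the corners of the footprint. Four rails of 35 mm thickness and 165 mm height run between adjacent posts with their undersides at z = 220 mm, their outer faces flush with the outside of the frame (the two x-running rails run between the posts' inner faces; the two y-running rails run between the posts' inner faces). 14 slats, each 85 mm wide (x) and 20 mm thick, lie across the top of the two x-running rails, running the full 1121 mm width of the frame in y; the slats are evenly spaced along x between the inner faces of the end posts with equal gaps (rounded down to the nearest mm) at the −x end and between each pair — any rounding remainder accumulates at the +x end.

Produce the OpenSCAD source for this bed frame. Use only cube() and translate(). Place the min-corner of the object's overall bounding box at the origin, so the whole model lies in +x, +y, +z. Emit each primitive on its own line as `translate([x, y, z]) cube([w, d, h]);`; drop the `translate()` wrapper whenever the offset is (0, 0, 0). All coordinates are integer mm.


// slat z = rail_z + rail_h = 220 + 165 = 385
// slat gap = ⌊(1840 − 14·85) / 15⌋ = 43
cube([80, 80, 443]);
translate([0, 1041, 0]) cube([80, 80, 443]);
translate([1920, 0, 0]) cube([80, 80, 443]);
translate([1920, 1041, 0]) cube([80, 80, 443]);
translate([80, 0, 220]) cube([1840, 35, 165]);
translate([80, 1086, 220]) cube([1840, 35, 165]);
translate([0, 80, 220]) cube([35, 961, 165]);
translate([1965, 80, 220]) cube([35, 961, 165]);
translate([123, 0, 385]) cube([85, 1121, 20]);
translate([251, 0, 385]) cube([85, 1121, 20]);
translate([379, 0, 385]) cube([85, 1121, 20]);
translate([507, 0, 385]) cube([85, 1121, 20]);
translate([635, 0, 385]) cube([85, 1121, 20]);
translate([763, 0, 385]) cube([85, 1121, 20]);
translate([891, 0, 385]) cube([85, 1121, 20]);
translate([1019, 0, 385]) cube([85, 1121, 20]);
translate([1147, 0, 385]) cube([85, 1121, 20]);
translate([1275, 0, 385]) cube([85, 1121, 20]);
translate([1403, 0, 385]) cube([85, 1121, 20]);
translate([1531, 0, 385]) cube([85, 1121, 20]);
translate([1659, 0, 385]) cube([85, 1121, 20]);
translate([1787, 0, 385]) cube([85, 1121, 20]);


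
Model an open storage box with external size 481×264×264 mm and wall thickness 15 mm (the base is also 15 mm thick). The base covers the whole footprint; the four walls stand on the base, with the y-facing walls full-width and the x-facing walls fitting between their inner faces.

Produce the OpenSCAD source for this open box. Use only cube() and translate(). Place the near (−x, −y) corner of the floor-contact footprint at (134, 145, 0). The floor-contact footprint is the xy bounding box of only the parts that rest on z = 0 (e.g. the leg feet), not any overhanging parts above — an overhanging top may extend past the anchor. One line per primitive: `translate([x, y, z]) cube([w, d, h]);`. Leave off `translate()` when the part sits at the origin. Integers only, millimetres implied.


translate([134, 145, 0]) cube([481, 264, 15]);
translate([134, 145, 15]) cube([481, 15, 249]);
translate([134, 394, 15]) cube([481, 15, 249]);
translate([134, 160, 15]) cube([15, 234, 249]);
translate([600, 160, 15]) cube([15, 234, 249]);


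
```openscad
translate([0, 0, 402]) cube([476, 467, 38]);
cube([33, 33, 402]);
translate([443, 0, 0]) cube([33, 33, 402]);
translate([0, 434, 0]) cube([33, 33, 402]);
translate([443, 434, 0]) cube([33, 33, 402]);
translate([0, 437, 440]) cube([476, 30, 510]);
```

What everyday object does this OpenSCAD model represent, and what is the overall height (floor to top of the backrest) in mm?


A chair. The overall height is 950 mm.

A slab on four corner posts with a tall panel at the back — a chair. The seat slab sits at z = 402 with thickness 38, and the 510 mm backrest starts at the seat top, so the overall height is 402 + 38 + 510 = 950 mm.


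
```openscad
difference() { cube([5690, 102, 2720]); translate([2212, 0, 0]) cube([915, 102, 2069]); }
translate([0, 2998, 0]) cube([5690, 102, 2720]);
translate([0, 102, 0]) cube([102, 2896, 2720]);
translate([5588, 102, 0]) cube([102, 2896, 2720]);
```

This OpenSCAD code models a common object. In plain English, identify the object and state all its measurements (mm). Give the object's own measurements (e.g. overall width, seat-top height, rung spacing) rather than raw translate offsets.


A single room: four walls, each 2720 mm tall and 102 mm thick, enclosing an outside footprint 5690×3100 mm (x × y), no floor or roof. The front and back walls (−y and +y sides) run the full x-width; the side walls fit between their inner faces. A door opening 915 mm wide and 2069 mm tall is cut through the front wall from the floor up, its −x edge 2212 mm from the wall's −x end.


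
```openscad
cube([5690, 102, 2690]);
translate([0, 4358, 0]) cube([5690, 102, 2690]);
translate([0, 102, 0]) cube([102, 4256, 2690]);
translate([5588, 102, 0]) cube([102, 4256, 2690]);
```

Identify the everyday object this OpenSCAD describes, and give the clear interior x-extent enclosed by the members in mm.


A house (or room) frame. The interior width is 5486 mm.

Four 2690 mm walls enclosing a rectangle with no floor or roof — a room or house frame. Outside width is 5690 mm and wall thickness is 102 mm, so the interior width is 5690 − 2 × 102 = 5486 mm.


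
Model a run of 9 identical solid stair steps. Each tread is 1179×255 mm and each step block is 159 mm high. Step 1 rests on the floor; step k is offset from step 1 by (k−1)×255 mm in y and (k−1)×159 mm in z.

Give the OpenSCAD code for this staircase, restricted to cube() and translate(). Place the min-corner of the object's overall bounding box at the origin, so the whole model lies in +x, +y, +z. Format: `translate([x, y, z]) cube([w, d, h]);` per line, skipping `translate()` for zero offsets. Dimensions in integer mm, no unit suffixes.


cube([1179, 255, 159]);
translate([0, 255, 159]) cube([1179, 255, 159]);
translate([0, 510, 318]) cube([1179, 255, 159]);
translate([0, 765, 477]) cube([1179, 255, 159]);
translate([0, 1020, 636]) cube([1179, 255, 159]);
translate([0, 1275, 795]) cube([1179, 255, 159]);
translate([0, 1530, 954]) cube([1179, 255, 159]);
translate([0, 1785, 1113]) cube([1179, 255, 159]);
translate([0, 2040, 1272]) cube([1179, 255, 159]);


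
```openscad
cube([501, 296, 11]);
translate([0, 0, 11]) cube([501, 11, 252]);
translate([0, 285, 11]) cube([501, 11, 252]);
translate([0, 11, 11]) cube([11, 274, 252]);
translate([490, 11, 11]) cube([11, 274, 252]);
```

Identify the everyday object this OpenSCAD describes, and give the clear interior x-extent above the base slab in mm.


An open box. The internal width is 479 mm.

A 501×296 base slab with four walls standing on it — an open box. The base is 501 mm wide and the walls are 11 mm thick, so the internal width is 501 − 2 × 11 = 479 mm.


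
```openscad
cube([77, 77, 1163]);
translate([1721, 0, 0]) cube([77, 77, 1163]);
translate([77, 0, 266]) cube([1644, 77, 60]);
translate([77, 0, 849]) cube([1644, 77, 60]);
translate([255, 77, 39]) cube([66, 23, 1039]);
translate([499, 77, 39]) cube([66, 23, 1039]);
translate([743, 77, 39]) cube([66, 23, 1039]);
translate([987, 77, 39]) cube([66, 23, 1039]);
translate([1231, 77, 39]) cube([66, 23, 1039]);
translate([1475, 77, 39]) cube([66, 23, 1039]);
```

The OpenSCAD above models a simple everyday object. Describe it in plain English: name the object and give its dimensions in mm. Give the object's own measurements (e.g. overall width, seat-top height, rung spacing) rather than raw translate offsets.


A fence section. Two 77×77 mm posts, 1163 mm tall, stand on the floor with a clear span of 1644 mm between their inner faces. Two horizontal rails of 77×60 mm section span the gap between the posts with their undersides at z = 266 mm and z = 849 mm, flush with the posts' −y face. 6 pickets, each 66 mm wide, 23 mm thick and 1039 mm tall, are fixed to the +y face of the rails with their bottoms at z = 39 mm, spaced across the span with a 178 mm gap after the −x post and between neighbouring pickets, with 180 mm left before the +x post.


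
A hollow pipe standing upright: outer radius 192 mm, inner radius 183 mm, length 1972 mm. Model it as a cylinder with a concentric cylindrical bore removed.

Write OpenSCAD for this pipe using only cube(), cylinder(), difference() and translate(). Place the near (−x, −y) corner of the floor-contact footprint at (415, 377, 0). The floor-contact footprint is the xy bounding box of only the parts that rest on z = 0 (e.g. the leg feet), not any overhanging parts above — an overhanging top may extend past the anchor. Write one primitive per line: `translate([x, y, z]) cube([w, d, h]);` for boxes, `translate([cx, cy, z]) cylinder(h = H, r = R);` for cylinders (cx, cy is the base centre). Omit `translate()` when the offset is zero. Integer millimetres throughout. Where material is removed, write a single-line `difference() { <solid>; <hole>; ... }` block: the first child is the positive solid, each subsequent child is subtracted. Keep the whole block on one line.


difference() { translate([607, 569, 0]) cylinder(h = 1972, r = 192); translate([607, 569, 0]) cylinder(h = 1972, r = 183); }


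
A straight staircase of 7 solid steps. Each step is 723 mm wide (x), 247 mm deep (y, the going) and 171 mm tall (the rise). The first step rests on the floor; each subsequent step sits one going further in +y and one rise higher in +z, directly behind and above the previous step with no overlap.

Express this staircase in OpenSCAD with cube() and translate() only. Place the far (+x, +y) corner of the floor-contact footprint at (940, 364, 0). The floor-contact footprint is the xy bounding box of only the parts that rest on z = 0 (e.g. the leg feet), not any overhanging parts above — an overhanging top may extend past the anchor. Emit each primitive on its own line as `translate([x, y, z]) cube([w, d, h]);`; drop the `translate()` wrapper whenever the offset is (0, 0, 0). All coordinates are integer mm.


translate([217, 117, 0]) cube([723, 247, 171]);
translate([217, 364, 171]) cube([723, 247, 171]);
translate([217, 611, 342]) cube([723, 247, 171]);
translate([217, 858, 513]) cube([723, 247, 171]);
translate([217, 1105, 684]) cube([723, 247, 171]);
translate([217, 1352, 855]) cube([723, 247, 171]);
translate([217, 1599, 1026]) cube([723, 247, 171]);


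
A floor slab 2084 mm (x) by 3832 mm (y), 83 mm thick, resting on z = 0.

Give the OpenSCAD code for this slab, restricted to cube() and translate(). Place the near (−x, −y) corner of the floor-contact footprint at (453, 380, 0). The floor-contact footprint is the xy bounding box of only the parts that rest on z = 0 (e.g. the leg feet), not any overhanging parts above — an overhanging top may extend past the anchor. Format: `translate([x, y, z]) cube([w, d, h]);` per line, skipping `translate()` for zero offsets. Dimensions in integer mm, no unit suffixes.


translate([453, 380, 0]) cube([2084, 3832, 83]);


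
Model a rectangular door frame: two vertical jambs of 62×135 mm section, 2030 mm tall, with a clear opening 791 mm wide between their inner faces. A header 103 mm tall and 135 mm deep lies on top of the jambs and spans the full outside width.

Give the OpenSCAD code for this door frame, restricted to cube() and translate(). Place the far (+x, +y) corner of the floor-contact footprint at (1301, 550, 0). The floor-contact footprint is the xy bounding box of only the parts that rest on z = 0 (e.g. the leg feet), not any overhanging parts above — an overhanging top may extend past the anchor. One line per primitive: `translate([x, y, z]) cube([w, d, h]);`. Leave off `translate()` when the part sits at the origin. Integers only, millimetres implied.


translate([386, 415, 0]) cube([62, 135, 2030]);
translate([1239, 415, 0]) cube([62, 135, 2030]);
translate([386, 415, 2030]) cube([915, 135, 103]);


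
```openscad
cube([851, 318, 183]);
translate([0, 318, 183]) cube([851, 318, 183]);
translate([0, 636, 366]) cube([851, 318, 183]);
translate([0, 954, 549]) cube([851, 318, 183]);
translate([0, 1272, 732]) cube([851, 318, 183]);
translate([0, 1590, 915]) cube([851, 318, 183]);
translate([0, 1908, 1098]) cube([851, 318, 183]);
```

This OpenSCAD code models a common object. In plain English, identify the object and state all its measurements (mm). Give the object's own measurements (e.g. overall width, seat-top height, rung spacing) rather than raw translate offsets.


A straight staircase of 7 solid steps. Each step is 851 mm wide (x), 318 mm deep (y, the going) and 183 mm tall (the rise). The first step rests on the floor; each subsequent step sits one going further in +y and one rise higher in +z, directly behind and above the previous step with no overlap.


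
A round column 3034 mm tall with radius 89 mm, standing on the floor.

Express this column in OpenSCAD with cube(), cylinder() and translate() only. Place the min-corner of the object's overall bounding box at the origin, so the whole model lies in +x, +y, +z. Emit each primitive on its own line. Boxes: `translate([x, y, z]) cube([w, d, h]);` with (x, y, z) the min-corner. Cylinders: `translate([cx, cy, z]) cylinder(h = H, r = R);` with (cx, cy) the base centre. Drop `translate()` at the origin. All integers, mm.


translate([89, 89, 0]) cylinder(h = 3034, r = 89);


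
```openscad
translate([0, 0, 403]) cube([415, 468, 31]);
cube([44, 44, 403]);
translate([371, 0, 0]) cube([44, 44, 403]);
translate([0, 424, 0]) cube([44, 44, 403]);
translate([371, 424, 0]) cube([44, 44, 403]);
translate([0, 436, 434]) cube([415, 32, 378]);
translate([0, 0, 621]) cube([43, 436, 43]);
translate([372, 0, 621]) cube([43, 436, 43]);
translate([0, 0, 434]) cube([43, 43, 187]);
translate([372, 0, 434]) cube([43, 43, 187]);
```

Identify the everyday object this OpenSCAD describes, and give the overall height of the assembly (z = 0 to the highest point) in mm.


A chair. The overall height is 812 mm.

A slab on four corner posts with a tall panel at the back — a chair. The seat slab sits at z = 403 with thickness 31, and the 378 mm backrest starts at the seat top, so the overall height is 403 + 31 + 378 = 812 mm.


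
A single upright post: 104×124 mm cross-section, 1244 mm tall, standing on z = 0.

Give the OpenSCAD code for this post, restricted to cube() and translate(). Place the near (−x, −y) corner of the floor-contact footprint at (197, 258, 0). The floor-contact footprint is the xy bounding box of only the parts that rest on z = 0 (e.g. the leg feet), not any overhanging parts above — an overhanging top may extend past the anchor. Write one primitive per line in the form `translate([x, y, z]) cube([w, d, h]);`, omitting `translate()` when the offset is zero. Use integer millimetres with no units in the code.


translate([197, 258, 0]) cube([104, 124, 1244]);


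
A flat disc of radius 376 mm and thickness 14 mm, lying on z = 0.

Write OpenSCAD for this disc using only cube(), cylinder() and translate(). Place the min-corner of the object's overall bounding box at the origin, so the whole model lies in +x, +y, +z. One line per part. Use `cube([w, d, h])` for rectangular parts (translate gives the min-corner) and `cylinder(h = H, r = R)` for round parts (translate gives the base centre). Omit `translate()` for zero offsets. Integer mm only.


translate([376, 376, 0]) cylinder(h = 14, r = 376);


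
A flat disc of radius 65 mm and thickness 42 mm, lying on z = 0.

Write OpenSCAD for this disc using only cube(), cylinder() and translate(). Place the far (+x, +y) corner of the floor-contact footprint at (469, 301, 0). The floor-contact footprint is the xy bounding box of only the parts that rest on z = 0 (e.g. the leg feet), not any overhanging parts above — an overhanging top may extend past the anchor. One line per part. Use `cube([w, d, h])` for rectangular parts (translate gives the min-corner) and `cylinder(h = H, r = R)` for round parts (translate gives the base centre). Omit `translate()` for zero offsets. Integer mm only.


translate([404, 236, 0]) cylinder(h = 42, r = 65);
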